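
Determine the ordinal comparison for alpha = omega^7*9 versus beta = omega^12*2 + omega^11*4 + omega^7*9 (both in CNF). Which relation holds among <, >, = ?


Compare term by term from highest exponent:
alpha = omega^7*9
beta = omega^12*2 + omega^11*4 + omega^7*9
Term 1: alpha has omega^7*9, beta has omega^12*2
Term 2: alpha has omega^0*0, beta has omega^11*4
Term 3: alpha has omega^0*0, beta has omega^7*9
Result: alpha < beta

alpha < beta


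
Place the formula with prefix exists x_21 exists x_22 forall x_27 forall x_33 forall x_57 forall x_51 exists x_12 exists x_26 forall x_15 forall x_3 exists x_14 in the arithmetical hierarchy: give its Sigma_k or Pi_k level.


Leading quantifier is exists, so the class is Sigma.
Number of quantifier blocks = alternations + 1 = 4 + 1 = 5.
Classification: Sigma_5

Sigma_5


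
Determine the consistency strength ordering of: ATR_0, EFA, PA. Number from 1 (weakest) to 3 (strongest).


Ordering by consistency strength:
1. EFA
2. PA
3. ATR_0


ATR_0=3, EFA=1, PA=2


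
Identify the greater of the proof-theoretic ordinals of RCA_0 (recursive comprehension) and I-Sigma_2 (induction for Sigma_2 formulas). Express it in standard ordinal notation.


Proof-theoretic ordinal of RCA_0 (recursive comprehension): omega^omega
Proof-theoretic ordinal of I-Sigma_2 (induction for Sigma_2 formulas): omega^(omega^omega)
Comparing: omega^omega < omega^(omega^omega).
The larger ordinal is omega^(omega^omega) (from I-Sigma_2 (induction for Sigma_2 formulas)).

omega^(omega^omega)


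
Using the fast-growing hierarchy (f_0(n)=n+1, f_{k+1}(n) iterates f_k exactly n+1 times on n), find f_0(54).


f_0(54) = 54 + 1 = 55

55


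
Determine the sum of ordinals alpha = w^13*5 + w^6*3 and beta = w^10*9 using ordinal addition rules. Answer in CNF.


Ordinal addition (w^13*5 + w^6*3) + w^10*9:
alpha's leading term has exponent 13 > beta's exponent 10, so it survives.
alpha's tail term has exponent 6 < beta's exponent 10, so it is absorbed by beta.
In ordinal addition, any term followed by a strictly larger-exponent term is absorbed.
Result = w^13*5 + w^10*9

w^13*5 + w^10*9


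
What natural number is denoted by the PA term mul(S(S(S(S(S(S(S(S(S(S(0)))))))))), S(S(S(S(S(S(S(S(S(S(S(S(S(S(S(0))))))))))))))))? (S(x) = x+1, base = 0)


mul(S^10(0), S^15(0)):
S^10(0) = 10
S^15(0) = 15
10 * 15 = 150

150


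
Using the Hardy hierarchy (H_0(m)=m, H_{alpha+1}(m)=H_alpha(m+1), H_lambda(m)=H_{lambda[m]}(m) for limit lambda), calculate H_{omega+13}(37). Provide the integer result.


H_{omega+13}(37):
Unwind the 13 successor steps: H_{omega+13}(37) = H_omega(37+13) = H_omega(50).
H_omega(m) = H_m(m) = m + m = 2m.
Result = 2 * 50 = 100

100


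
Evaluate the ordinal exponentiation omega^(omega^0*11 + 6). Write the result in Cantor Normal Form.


omega^(omega^0*11 + 6):
omega^0 = 1, so the exponent is 11 + 6 = 17 (finite ordinal addition).
Result = omega^17, already a single CNF term.

omega^17


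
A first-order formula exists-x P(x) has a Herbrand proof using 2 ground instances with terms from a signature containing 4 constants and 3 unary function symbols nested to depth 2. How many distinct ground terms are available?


Herbrand terms by depth:
Depth 0: 4 constants
Depth 1: 12 new terms (running total: 16)
Depth 2: 36 new terms (running total: 52)
Total distinct ground terms = 52

52


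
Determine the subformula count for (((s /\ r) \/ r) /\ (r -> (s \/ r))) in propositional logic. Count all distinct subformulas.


Formula: (((s /\ r) \/ r) /\ (r -> (s \/ r)))
Subformulas found:
  1. s
  2. r
  3. (s \/ r)
  4. (s /\ r)
  5. (r -> (s \/ r))
  6. ((s /\ r) \/ r)
  7. (((s /\ r) \/ r) /\ (r -> (s \/ r)))
Total distinct subformulas = 7

7


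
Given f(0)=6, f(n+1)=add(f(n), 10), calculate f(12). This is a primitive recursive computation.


f(0) = 6
f(1) = add(f(0), 10) = add(6, 10) = 16
f(2) = add(f(1), 10) = add(16, 10) = 26
f(3) = add(f(2), 10) = add(26, 10) = 36
f(4) = add(f(3), 10) = add(36, 10) = 46
f(5) = add(f(4), 10) = add(46, 10) = 56
f(6) = add(f(5), 10) = add(56, 10) = 66
f(7) = add(f(6), 10) = add(66, 10) = 76
f(8) = add(f(7), 10) = add(76, 10) = 86
f(9) = add(f(8), 10) = add(86, 10) = 96
f(10) = add(f(9), 10) = add(96, 10) = 106
f(11) = add(f(10), 10) = add(106, 10) = 116
f(12) = add(f(11), 10) = add(116, 10) = 126


126


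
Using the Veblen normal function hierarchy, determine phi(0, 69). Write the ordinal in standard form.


phi(0, 69):
phi(0, beta) = omega^beta by definition.
phi(0, 69) = omega^69

omega^69


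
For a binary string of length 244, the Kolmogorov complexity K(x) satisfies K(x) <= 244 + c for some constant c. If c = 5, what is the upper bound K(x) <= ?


K(x) <= |x| + c = 244 + 5 = 249

249


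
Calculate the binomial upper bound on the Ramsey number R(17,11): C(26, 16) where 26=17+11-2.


R(17,11) <= C(17+11-2, 17-1) = C(26, 16)
C(26, 16) = 26! / (16! * 10!)
= 5311735

5311735


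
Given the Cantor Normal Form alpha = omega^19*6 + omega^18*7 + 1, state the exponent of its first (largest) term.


CNF: omega^19*6 + omega^18*7 + 1
The leading term is omega^19*6, which has exponent 19.

19


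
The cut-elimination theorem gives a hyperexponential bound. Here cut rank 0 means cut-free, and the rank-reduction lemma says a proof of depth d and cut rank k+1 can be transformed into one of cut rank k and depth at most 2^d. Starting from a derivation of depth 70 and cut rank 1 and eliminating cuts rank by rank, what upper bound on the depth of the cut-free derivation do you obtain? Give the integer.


Each rank reduction sends depth d to at most 2^d; cut rank r needs r reductions.
2_0(70) = 70
2_1(70) = 2^70 = 1180591620717411303424
Cut-free depth bound = 1180591620717411303424

1180591620717411303424


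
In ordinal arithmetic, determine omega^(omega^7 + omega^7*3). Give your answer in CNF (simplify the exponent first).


omega^(omega^7 + omega^7*3):
Both terms of the exponent have the same exponent 7, so they merge: omega^7 + omega^7*3 = omega^7*(1+3) = omega^7*4.
omega raised to a CNF ordinal is a single CNF term: Result = omega^(omega^7*4)

omega^(omega^7*4)


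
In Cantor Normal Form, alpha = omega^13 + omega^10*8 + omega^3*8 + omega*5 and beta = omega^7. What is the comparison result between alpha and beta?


Compare term by term from highest exponent:
alpha = omega^13 + omega^10*8 + omega^3*8 + omega*5
beta = omega^7
Term 1: alpha has omega^13*1, beta has omega^7*1
Term 2: alpha has omega^10*8, beta has omega^0*0
Term 3: alpha has omega^3*8, beta has omega^0*0
Term 4: alpha has omega^1*5, beta has omega^0*0
Result: alpha > beta

alpha > beta


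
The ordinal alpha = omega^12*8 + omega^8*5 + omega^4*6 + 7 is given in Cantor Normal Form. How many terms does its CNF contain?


CNF: omega^12*8 + omega^8*5 + omega^4*6 + 7
Count the summands separated by '+':
  term 1: omega^12*8
  term 2: omega^8*5
  term 3: omega^4*6
  term 4: 7
Total terms = 4

4


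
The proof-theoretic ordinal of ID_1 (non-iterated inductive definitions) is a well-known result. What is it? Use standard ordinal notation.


The proof-theoretic ordinal of ID_1 (non-iterated inductive definitions) is a standard result in ordinal analysis.
This ordinal is the supremum of order types of primitive recursive well-orderings
that the theory can prove to be well-ordered.
For ID_1 (non-iterated inductive definitions), the proof-theoretic ordinal is psi_0(epsilon_{Omega+1}).

psi_0(epsilon_{Omega+1})


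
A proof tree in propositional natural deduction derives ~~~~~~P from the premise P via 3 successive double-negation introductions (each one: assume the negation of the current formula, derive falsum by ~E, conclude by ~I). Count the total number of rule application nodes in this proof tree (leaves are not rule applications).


Each double-negation introduction (from C infer ~~C) uses 2 inference nodes: one ~E (C and ~C give falsum) and one ~I (discharge ~C).
3 double negations = 3 * 2 = 6 inference nodes.

6


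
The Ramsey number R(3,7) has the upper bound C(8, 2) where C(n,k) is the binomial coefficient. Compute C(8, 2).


R(3,7) <= C(3+7-2, 3-1) = C(8, 2)
C(8, 2) = 8! / (2! * 6!)
= 28

28


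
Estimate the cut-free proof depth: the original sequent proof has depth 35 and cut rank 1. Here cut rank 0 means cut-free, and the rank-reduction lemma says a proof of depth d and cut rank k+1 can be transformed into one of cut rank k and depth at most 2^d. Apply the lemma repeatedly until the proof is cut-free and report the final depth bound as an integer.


Each rank reduction sends depth d to at most 2^d; cut rank r needs r reductions.
2_0(35) = 35
2_1(35) = 2^35 = 34359738368
Cut-free depth bound = 34359738368

34359738368


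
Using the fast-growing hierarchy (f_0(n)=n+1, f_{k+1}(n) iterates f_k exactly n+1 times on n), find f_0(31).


f_0(31) = 31 + 1 = 32

32


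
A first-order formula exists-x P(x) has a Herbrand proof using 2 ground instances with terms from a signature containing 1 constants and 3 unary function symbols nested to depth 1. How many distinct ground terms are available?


Herbrand terms by depth:
Depth 0: 1 constants
Depth 1: 3 new terms (running total: 4)
Total distinct ground terms = 4

4


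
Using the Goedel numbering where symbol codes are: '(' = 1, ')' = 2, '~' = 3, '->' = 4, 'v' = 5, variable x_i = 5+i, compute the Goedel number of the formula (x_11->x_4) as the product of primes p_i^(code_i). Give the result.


Formula: (x_11->x_4)
Symbol codes: [1, 16, 4, 9, 2]
Primes: [2, 3, 5, 7, 11]
p_1^1 = 2^1 = 2
p_2^16 = 3^16 = 43046721
p_3^4 = 5^4 = 625
p_4^9 = 7^9 = 40353607
p_5^2 = 11^2 = 121
Product = 262734932358237858750

262734932358237858750


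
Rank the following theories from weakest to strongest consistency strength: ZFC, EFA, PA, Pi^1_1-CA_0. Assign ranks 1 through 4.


Ordering by consistency strength:
1. EFA
2. PA
3. Pi^1_1-CA_0
4. ZFC


ZFC=4, EFA=1, PA=2, Pi^1_1-CA_0=3


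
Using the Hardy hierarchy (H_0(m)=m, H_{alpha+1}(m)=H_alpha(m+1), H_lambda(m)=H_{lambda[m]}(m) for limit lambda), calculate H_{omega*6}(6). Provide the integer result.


H_{omega*6}(6):
For the Hardy hierarchy, H_{omega*k}(n) = 2^k * n.
2^6 = 64.
64 * 6 = 384

384


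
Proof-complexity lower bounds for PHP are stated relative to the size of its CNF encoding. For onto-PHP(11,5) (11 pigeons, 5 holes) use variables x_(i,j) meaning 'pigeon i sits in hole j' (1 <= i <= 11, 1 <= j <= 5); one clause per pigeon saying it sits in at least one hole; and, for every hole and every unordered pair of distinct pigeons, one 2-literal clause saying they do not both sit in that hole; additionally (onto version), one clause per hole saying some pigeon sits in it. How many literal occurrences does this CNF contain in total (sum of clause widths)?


onto-PHP(11,5): 11 pigeons, 5 holes, 11*5 = 55 variables.
- pigeon clauses: one per pigeon -> 11 clauses of width 5 -> 55 literals
- hole clauses: 5 holes * C(11,2) = 5 * 55 -> 275 clauses of width 2 -> 550 literals
- onto clauses: one per hole -> 5 clauses of width 11 -> 55 literals
Total literal occurrences = 55 + 550 + 55 = 660

660


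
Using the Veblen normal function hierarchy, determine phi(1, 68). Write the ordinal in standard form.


phi(1, 68):
phi(1, beta) = epsilon_beta (the beta-th epsilon number).
phi(1, 68) = epsilon_68

epsilon_68


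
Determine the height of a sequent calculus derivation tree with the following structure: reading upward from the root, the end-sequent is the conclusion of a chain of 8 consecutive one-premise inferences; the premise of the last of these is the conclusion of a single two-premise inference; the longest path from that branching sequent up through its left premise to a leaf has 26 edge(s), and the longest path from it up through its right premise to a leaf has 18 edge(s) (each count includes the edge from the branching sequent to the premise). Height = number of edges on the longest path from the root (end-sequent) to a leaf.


Longest path through the left premise: 26 edges (measured from the branching sequent)
Longest path through the right premise: 18 edges
Height of the subtree rooted at the branching sequent: max(26, 18) = 26
The branching sequent sits 8 edges above the root (the chain of one-premise inferences), so height = 26 + 8 = 34

34


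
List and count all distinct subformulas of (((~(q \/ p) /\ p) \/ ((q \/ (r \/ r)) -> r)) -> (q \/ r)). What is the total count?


Formula: (((~(q \/ p) /\ p) \/ ((q \/ (r \/ r)) -> r)) -> (q \/ r))
Subformulas found:
  1. q
  2. r
  3. p
  4. (r \/ r)
  5. (q \/ p)
  6. (q \/ r)
  7. ~(q \/ p)
  8. (q \/ (r \/ r))
  9. (~(q \/ p) /\ p)
  10. ((q \/ (r \/ r)) -> r)
  11. ((~(q \/ p) /\ p) \/ ((q \/ (r \/ r)) -> r))
  12. (((~(q \/ p) /\ p) \/ ((q \/ (r \/ r)) -> r)) -> (q \/ r))
Total distinct subformulas = 12

12


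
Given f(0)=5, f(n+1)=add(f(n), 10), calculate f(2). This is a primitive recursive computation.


f(0) = 5
f(1) = add(f(0), 10) = add(5, 10) = 15
f(2) = add(f(1), 10) = add(15, 10) = 25


25


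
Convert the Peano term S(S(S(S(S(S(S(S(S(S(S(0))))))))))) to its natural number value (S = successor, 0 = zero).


Counting successors applied to 0:
11 applications of S to 0 = 11

11


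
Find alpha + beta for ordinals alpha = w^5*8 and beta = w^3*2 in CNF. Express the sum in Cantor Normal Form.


Ordinal addition w^5*8 + w^3*2:
Leading exponent of alpha (5) > leading exponent of beta (3).
Since alpha's term has higher exponent than beta's leading term,
the sum is simply alpha followed by beta.
Result = w^5*8 + w^3*2

w^5*8 + w^3*2


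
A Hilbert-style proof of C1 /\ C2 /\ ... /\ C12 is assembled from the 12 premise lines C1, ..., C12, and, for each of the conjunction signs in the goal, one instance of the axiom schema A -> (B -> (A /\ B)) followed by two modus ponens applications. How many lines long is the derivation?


Conjoining 12 premises:
- 12 premise lines
- the goal has 11 conjunction signs; each costs 1 axiom instance + 2 MP = 3 lines: 3 * 11 = 33
Total = 12 + 33 = 45 lines.

45


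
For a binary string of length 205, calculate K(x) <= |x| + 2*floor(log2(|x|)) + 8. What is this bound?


floor(log2(205)) = 7
2 * 7 = 14
K(x) <= 205 + 14 + 8 = 227

227


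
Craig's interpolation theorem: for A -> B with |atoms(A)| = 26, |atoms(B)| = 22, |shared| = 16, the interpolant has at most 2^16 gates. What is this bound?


Shared atoms = 16
Craig interpolant size bound = 2^16
= 65536

65536


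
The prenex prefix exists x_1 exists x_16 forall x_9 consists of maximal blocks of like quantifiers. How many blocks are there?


Alternations = 1.
Blocks = alternations + 1 = 2

2


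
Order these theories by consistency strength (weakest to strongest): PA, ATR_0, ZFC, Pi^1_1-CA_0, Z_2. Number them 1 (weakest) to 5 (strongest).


Ordering by consistency strength:
1. PA
2. ATR_0
3. Pi^1_1-CA_0
4. Z_2
5. ZFC


PA=1, ATR_0=2, ZFC=5, Pi^1_1-CA_0=3, Z_2=4


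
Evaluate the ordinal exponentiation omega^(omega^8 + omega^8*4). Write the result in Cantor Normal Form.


omega^(omega^8 + omega^8*4):
Both terms of the exponent have the same exponent 8, so they merge: omega^8 + omega^8*4 = omega^8*(1+4) = omega^8*5.
omega raised to a CNF ordinal is a single CNF term: Result = omega^(omega^8*5)

omega^(omega^8*5)


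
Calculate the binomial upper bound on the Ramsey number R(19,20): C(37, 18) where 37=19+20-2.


R(19,20) <= C(19+20-2, 19-1) = C(37, 18)
C(37, 18) = 37! / (18! * 19!)
= 17672631900

17672631900


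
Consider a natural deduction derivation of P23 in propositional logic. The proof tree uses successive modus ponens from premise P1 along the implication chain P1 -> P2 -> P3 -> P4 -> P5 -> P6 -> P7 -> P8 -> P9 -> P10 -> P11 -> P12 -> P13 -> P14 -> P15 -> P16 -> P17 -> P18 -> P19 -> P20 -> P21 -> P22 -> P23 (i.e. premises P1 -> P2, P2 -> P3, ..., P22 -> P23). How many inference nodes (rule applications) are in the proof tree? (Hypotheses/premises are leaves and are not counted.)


We have a chain: P1 -> P2 -> P3 -> P4 -> P5 -> P6 -> P7 -> P8 -> P9 -> P10 -> P11 -> P12 -> P13 -> P14 -> P15 -> P16 -> P17 -> P18 -> P19 -> P20 -> P21 -> P22 -> P23.
Each modus ponens application produces the next variable.
The chain has 23 propositions, so 23-1 = 22 modus ponens steps.
Total inference nodes = 22

22


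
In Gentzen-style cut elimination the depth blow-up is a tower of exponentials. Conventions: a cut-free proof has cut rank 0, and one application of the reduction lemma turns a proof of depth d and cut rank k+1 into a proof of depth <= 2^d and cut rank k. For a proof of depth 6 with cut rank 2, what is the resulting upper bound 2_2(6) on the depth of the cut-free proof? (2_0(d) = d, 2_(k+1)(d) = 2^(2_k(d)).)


Each rank reduction sends depth d to at most 2^d; cut rank r needs r reductions.
2_0(6) = 6
2_1(6) = 2^6 = 64
2_2(6) = 2^64 = 18446744073709551616
Cut-free depth bound = 18446744073709551616

18446744073709551616


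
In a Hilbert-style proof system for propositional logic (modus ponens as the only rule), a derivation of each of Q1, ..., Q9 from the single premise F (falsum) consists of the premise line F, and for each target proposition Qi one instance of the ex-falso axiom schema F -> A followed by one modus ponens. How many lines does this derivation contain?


Ex falso, line by line:
- 1 premise line (F)
- 9 targets, each needing 1 axiom instance (F -> Qi) + 1 MP = 2 lines: 2 * 9 = 18
Total = 1 + 18 = 19 lines.

19


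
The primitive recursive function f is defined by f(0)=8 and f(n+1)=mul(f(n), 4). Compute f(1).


f(0) = 8
f(1) = mul(f(0), 4) = mul(8, 4) = 32


32


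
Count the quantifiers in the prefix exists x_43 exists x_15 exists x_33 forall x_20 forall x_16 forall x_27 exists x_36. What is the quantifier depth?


Quantifier prefix has 7 quantifier symbols.
Quantifier depth = 7

7


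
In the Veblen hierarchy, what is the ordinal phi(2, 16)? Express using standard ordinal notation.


phi(2, 16):
phi(2, beta) = zeta_beta (the beta-th zeta number, fixed point of epsilon).
phi(2, 16) = zeta_16

zeta_16


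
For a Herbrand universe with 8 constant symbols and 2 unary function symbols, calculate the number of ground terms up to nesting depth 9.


Herbrand terms by depth:
Depth 0: 8 constants
Depth 1: 16 new terms (running total: 24)
Depth 2: 32 new terms (running total: 56)
Depth 3: 64 new terms (running total: 120)
Depth 4: 128 new terms (running total: 248)
Depth 5: 256 new terms (running total: 504)
Depth 6: 512 new terms (running total: 1016)
Depth 7: 1024 new terms (running total: 2040)
Depth 8: 2048 new terms (running total: 4088)
Depth 9: 4096 new terms (running total: 8184)
Total distinct ground terms = 8184

8184


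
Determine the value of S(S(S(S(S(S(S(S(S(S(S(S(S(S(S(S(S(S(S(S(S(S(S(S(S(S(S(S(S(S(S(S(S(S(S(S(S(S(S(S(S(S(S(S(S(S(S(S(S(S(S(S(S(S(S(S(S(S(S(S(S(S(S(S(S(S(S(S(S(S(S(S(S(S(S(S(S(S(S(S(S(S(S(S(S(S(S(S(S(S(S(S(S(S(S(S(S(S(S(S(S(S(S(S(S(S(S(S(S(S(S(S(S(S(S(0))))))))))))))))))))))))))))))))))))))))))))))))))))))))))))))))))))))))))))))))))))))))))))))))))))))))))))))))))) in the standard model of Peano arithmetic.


Counting successors applied to 0:
115 applications of S to 0 = 115

115


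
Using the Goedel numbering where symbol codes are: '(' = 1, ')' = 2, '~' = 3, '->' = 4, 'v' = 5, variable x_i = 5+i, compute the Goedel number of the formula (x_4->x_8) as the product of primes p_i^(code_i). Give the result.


Formula: (x_4->x_8)
Symbol codes: [1, 9, 4, 13, 2]
Primes: [2, 3, 5, 7, 11]
p_1^1 = 2^1 = 2
p_2^9 = 3^9 = 19683
p_3^4 = 5^4 = 625
p_4^13 = 7^13 = 96889010407
p_5^2 = 11^2 = 121
Product = 288443791765948376250

288443791765948376250


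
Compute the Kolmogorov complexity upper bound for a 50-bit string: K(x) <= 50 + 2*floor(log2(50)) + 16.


floor(log2(50)) = 5
2 * 5 = 10
K(x) <= 50 + 10 + 16 = 76

76


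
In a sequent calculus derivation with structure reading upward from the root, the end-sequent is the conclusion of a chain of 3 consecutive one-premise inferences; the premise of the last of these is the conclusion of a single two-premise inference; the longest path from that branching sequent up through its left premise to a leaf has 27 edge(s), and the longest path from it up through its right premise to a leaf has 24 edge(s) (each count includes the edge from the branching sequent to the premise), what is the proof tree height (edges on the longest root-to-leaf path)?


Longest path through the left premise: 27 edges (measured from the branching sequent)
Longest path through the right premise: 24 edges
Height of the subtree rooted at the branching sequent: max(27, 24) = 27
The branching sequent sits 3 edges above the root (the chain of one-premise inferences), so height = 27 + 3 = 30

30


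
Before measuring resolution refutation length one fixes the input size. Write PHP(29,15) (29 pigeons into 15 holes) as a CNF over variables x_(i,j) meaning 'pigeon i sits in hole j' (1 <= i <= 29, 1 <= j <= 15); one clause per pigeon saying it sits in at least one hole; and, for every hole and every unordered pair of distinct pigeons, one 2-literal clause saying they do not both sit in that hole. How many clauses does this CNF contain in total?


PHP(29,15): 29 pigeons, 15 holes, 29*15 = 435 variables.
- pigeon clauses: one per pigeon -> 29 clauses
- hole clauses: 15 holes * C(29,2) = 15 * 406 -> 6090 clauses
Total clauses = 29 + 6090 = 6119

6119


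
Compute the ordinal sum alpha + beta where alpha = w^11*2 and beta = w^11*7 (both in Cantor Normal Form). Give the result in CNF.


Ordinal addition w^11*2 + w^11*7:
Both terms have the same exponent 11.
w^e*c + w^e*d = w^e*(c+d).
Result = w^11*(2+7) = w^11*9

w^11*9


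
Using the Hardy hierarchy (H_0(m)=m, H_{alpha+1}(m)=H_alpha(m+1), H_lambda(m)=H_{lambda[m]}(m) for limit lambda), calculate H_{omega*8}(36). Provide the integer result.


H_{omega*8}(36):
For the Hardy hierarchy, H_{omega*k}(n) = 2^k * n.
2^8 = 256.
256 * 36 = 9216

9216


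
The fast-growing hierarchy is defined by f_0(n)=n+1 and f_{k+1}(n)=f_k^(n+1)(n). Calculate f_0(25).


f_0(25) = 25 + 1 = 26

26


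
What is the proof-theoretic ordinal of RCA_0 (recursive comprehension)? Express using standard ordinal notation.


The proof-theoretic ordinal of RCA_0 (recursive comprehension) is a standard result in ordinal analysis.
This ordinal is the supremum of order types of primitive recursive well-orderings
that the theory can prove to be well-ordered.
For RCA_0 (recursive comprehension), the proof-theoretic ordinal is omega^omega.

omega^omega


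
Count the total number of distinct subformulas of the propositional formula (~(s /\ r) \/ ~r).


Formula: (~(s /\ r) \/ ~r)
Subformulas found:
  1. s
  2. r
  3. ~r
  4. (s /\ r)
  5. ~(s /\ r)
  6. (~(s /\ r) \/ ~r)
Total distinct subformulas = 6

6


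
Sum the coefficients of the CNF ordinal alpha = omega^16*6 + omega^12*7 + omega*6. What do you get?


CNF: omega^16*6 + omega^12*7 + omega*6
Coefficients: 6 + 7 + 6 = 19

19


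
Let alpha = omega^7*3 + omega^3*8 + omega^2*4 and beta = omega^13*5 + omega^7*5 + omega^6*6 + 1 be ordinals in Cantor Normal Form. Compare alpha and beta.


Compare term by term from highest exponent:
alpha = omega^7*3 + omega^3*8 + omega^2*4
beta = omega^13*5 + omega^7*5 + omega^6*6 + 1
Term 1: alpha has omega^7*3, beta has omega^13*5
Term 2: alpha has omega^3*8, beta has omega^7*5
Term 3: alpha has omega^2*4, beta has omega^6*6
Term 4: alpha has omega^0*0, beta has omega^0*1
Result: alpha < beta

alpha < beta


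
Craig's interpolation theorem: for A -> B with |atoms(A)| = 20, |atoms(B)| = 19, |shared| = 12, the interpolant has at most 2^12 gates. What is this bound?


Shared atoms = 12
Craig interpolant size bound = 2^12
= 4096

4096


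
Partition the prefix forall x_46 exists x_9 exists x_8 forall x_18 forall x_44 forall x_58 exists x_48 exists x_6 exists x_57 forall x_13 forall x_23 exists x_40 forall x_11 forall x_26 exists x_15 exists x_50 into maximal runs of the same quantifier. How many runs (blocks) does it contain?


Alternations = 7.
Blocks = alternations + 1 = 8

8


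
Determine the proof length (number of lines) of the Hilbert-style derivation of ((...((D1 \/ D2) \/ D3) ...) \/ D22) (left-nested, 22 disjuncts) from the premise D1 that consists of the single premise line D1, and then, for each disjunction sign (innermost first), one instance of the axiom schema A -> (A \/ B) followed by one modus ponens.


Building the left-nested 22-ary disjunction from D1:
- 1 premise line (D1)
- 22 disjuncts means 21 disjunction signs; each needs 1 axiom instance + 1 MP = 2 lines: 2 * 21 = 42
Total = 1 + 42 = 43 lines.

43


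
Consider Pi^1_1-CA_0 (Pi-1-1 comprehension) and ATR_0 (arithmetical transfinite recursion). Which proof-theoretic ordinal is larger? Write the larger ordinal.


Proof-theoretic ordinal of Pi^1_1-CA_0 (Pi-1-1 comprehension): psi_0(Omega_omega)
Proof-theoretic ordinal of ATR_0 (arithmetical transfinite recursion): Gamma_0
Comparing: Gamma_0 < psi_0(Omega_omega).
The larger ordinal is psi_0(Omega_omega) (from Pi^1_1-CA_0 (Pi-1-1 comprehension)).

psi_0(Omega_omega)


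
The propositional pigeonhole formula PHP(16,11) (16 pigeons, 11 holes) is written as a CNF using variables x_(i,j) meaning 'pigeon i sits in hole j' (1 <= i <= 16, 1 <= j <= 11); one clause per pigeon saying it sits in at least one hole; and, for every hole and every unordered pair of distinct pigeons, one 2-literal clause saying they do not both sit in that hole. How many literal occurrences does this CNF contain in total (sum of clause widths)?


PHP(16,11): 16 pigeons, 11 holes, 16*11 = 176 variables.
- pigeon clauses: one per pigeon -> 16 clauses of width 11 -> 176 literals
- hole clauses: 11 holes * C(16,2) = 11 * 120 -> 1320 clauses of width 2 -> 2640 literals
Total literal occurrences = 176 + 2640 = 2816

2816


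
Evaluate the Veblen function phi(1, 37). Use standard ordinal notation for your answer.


phi(1, 37):
phi(1, beta) = epsilon_beta (the beta-th epsilon number).
phi(1, 37) = epsilon_37

epsilon_37


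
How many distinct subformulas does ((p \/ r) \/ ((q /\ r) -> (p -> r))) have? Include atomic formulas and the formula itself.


Formula: ((p \/ r) \/ ((q /\ r) -> (p -> r)))
Subformulas found:
  1. q
  2. r
  3. p
  4. (q /\ r)
  5. (p -> r)
  6. (p \/ r)
  7. ((q /\ r) -> (p -> r))
  8. ((p \/ r) \/ ((q /\ r) -> (p -> r)))
Total distinct subformulas = 8

8


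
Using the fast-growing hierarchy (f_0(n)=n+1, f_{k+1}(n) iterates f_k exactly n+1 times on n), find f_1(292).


f_1(292) = f_0^293(292)
f_0 adds 1 each time, applied 293 times.
f_1(292) = 292 + 293 = 585

585


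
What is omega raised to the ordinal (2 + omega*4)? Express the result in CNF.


omega^(2 + omega*4):
In ordinal addition a term is absorbed by a following term of strictly larger exponent: 0 < 1, so 2 + omega*4 = omega*4.
omega raised to a CNF ordinal is a single CNF term: Result = omega^(omega*4)

omega^(omega*4)


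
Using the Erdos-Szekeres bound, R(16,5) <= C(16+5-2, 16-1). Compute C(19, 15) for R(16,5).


R(16,5) <= C(16+5-2, 16-1) = C(19, 15)
C(19, 15) = 19! / (15! * 4!)
= 3876

3876


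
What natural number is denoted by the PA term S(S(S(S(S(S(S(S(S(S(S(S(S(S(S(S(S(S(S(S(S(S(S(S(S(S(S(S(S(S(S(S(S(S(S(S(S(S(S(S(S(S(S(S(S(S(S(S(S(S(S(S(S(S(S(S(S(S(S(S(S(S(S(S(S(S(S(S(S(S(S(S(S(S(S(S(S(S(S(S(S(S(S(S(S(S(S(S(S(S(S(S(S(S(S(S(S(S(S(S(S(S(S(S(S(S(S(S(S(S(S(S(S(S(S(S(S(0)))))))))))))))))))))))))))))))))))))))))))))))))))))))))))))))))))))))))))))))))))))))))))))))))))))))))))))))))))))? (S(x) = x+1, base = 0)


Counting successors applied to 0:
117 applications of S to 0 = 117

117


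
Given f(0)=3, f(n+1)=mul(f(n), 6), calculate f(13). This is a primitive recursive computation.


f(0) = 3
f(1) = mul(f(0), 6) = mul(3, 6) = 18
f(2) = mul(f(1), 6) = mul(18, 6) = 108
f(3) = mul(f(2), 6) = mul(108, 6) = 648
f(4) = mul(f(3), 6) = mul(648, 6) = 3888
f(5) = mul(f(4), 6) = mul(3888, 6) = 23328
f(6) = mul(f(5), 6) = mul(23328, 6) = 139968
f(7) = mul(f(6), 6) = mul(139968, 6) = 839808
f(8) = mul(f(7), 6) = mul(839808, 6) = 5038848
f(9) = mul(f(8), 6) = mul(5038848, 6) = 30233088
f(10) = mul(f(9), 6) = mul(30233088, 6) = 181398528
f(11) = mul(f(10), 6) = mul(181398528, 6) = 1088391168
f(12) = mul(f(11), 6) = mul(1088391168, 6) = 6530347008
f(13) = mul(f(12), 6) = mul(6530347008, 6) = 39182082048


39182082048


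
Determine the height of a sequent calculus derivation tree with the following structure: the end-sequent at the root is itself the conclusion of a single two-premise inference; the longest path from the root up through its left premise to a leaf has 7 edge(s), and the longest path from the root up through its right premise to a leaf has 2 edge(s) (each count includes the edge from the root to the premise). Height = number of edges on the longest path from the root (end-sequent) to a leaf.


Longest path through the left premise: 7 edges (measured from the branching sequent)
Longest path through the right premise: 2 edges
Height of the subtree rooted at the branching sequent: max(7, 2) = 7
The branching sequent is the root itself.
Total height = 7

7


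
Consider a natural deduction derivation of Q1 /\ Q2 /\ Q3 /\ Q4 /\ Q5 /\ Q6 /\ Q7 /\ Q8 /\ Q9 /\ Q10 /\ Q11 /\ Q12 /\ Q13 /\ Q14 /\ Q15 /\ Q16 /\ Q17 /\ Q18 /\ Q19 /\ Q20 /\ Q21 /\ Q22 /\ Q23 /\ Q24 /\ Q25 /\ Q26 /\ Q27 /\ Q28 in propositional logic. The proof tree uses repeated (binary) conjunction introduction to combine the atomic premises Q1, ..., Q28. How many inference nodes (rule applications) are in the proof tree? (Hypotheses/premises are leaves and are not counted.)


The target conjunction has 28 conjuncts, i.e. 27 binary /\ connectives.
Each conjunction-intro joins two pieces, so 28 atoms require 28-1 = 27 applications.
Total inference nodes = 27

27


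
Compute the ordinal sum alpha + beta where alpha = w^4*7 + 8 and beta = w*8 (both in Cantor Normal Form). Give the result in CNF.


Ordinal addition (w^4*7 + 8) + w*8:
alpha's leading term has exponent 4 > beta's exponent 1, so it survives.
alpha's tail term has exponent 0 < beta's exponent 1, so it is absorbed by beta.
In ordinal addition, any term followed by a strictly larger-exponent term is absorbed.
Result = w^4*7 + w*8

w^4*7 + w*8


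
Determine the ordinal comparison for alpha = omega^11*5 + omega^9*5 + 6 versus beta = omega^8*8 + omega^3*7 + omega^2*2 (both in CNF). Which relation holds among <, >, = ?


Compare term by term from highest exponent:
alpha = omega^11*5 + omega^9*5 + 6
beta = omega^8*8 + omega^3*7 + omega^2*2
Term 1: alpha has omega^11*5, beta has omega^8*8
Term 2: alpha has omega^9*5, beta has omega^3*7
Term 3: alpha has omega^0*6, beta has omega^2*2
Result: alpha > beta

alpha > beta


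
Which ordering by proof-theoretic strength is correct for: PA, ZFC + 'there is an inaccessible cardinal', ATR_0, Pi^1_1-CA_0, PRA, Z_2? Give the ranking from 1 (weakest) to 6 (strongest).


Ordering by consistency strength:
1. PRA
2. PA
3. ATR_0
4. Pi^1_1-CA_0
5. Z_2
6. ZFC + 'there is an inaccessible cardinal'


PA=2, ZFC + 'there is an inaccessible cardinal'=6, ATR_0=3, Pi^1_1-CA_0=4, PRA=1, Z_2=5


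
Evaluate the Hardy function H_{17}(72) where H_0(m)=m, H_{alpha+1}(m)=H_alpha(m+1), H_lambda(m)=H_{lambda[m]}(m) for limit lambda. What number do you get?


H_17(72):
For finite ordinals k, H_k(n) = n + k (each successor step adds 1).
H_17(72) = 72 + 17 = 89

89


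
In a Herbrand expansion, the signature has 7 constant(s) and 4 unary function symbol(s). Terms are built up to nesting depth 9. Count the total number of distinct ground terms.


Herbrand terms by depth:
Depth 0: 7 constants
Depth 1: 28 new terms (running total: 35)
Depth 2: 112 new terms (running total: 147)
Depth 3: 448 new terms (running total: 595)
Depth 4: 1792 new terms (running total: 2387)
Depth 5: 7168 new terms (running total: 9555)
Depth 6: 28672 new terms (running total: 38227)
Depth 7: 114688 new terms (running total: 152915)
Depth 8: 458752 new terms (running total: 611667)
Depth 9: 1835008 new terms (running total: 2446675)
Total distinct ground terms = 2446675

2446675


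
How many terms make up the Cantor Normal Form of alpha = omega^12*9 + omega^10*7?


CNF: omega^12*9 + omega^10*7
Count the summands separated by '+':
  term 1: omega^12*9
  term 2: omega^10*7
Total terms = 2

2


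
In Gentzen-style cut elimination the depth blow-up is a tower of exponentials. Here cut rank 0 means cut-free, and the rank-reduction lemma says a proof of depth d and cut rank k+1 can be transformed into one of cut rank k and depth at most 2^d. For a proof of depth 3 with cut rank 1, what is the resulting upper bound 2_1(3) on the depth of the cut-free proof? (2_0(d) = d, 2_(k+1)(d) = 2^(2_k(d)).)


Each rank reduction sends depth d to at most 2^d; cut rank r needs r reductions.
2_0(3) = 3
2_1(3) = 2^3 = 8
Cut-free depth bound = 8

8


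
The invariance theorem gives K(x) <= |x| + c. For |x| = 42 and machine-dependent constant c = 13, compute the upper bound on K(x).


K(x) <= |x| + c = 42 + 13 = 55

55


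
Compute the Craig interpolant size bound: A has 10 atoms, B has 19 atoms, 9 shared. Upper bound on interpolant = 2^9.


Shared atoms = 9
Craig interpolant size bound = 2^9
= 512

512


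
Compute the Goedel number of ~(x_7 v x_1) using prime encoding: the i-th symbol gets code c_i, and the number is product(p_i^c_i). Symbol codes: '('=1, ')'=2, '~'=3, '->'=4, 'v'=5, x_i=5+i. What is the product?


Formula: ~(x_7 v x_1)
Symbol codes: [3, 1, 12, 5, 6, 2]
Primes: [2, 3, 5, 7, 11, 13]
p_1^3 = 2^3 = 8
p_2^1 = 3^1 = 3
p_3^12 = 5^12 = 244140625
p_4^5 = 7^5 = 16807
p_5^6 = 11^6 = 1771561
p_6^2 = 13^2 = 169
Product = 29483857897634765625000

29483857897634765625000


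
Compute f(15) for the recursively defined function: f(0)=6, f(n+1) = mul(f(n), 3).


f(0) = 6
f(1) = mul(f(0), 3) = mul(6, 3) = 18
f(2) = mul(f(1), 3) = mul(18, 3) = 54
f(3) = mul(f(2), 3) = mul(54, 3) = 162
f(4) = mul(f(3), 3) = mul(162, 3) = 486
f(5) = mul(f(4), 3) = mul(486, 3) = 1458
f(6) = mul(f(5), 3) = mul(1458, 3) = 4374
f(7) = mul(f(6), 3) = mul(4374, 3) = 13122
f(8) = mul(f(7), 3) = mul(13122, 3) = 39366
f(9) = mul(f(8), 3) = mul(39366, 3) = 118098
f(10) = mul(f(9), 3) = mul(118098, 3) = 354294
f(11) = mul(f(10), 3) = mul(354294, 3) = 1062882
f(12) = mul(f(11), 3) = mul(1062882, 3) = 3188646
f(13) = mul(f(12), 3) = mul(3188646, 3) = 9565938
f(14) = mul(f(13), 3) = mul(9565938, 3) = 28697814
f(15) = mul(f(14), 3) = mul(28697814, 3) = 86093442


86093442


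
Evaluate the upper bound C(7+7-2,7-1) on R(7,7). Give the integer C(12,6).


R(7,7) <= C(7+7-2, 7-1) = C(12, 6)
C(12, 6) = 12! / (6! * 6!)
= 924

924


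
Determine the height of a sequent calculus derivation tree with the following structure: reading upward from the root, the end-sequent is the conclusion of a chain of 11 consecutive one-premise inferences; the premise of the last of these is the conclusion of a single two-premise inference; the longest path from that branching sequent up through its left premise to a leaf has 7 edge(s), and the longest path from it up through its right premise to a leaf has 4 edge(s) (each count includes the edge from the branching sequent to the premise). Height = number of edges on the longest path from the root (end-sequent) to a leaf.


Longest path through the left premise: 7 edges (measured from the branching sequent)
Longest path through the right premise: 4 edges
Height of the subtree rooted at the branching sequent: max(7, 4) = 7
The branching sequent sits 11 edges above the root (the chain of one-premise inferences), so height = 7 + 11 = 18

18


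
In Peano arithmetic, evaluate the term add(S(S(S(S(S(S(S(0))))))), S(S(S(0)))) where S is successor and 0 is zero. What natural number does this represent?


add(S^7(0), S^3(0)):
S^7(0) = 7
S^3(0) = 3
7 + 3 = 10

10


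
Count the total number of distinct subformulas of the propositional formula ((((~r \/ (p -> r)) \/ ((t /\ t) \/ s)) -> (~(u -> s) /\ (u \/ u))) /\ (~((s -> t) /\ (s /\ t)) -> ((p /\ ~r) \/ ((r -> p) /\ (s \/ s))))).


Formula: ((((~r \/ (p -> r)) \/ ((t /\ t) \/ s)) -> (~(u -> s) /\ (u \/ u))) /\ (~((s -> t) /\ (s /\ t)) -> ((p /\ ~r) \/ ((r -> p) /\ (s \/ s)))))
Subformulas found:
  1. r
  2. u
  3. s
  4. t
  5. p
  6. ~r
  7. (s \/ s)
  8. (r -> p)
  9. (t /\ t)
  10. (s -> t)
  11. (u -> s)
  12. (s /\ t)
  13. (u \/ u)
  14. (p -> r)
  15. (p /\ ~r)
  16. ~(u -> s)
  17. ((t /\ t) \/ s)
  18. (~r \/ (p -> r))
  19. ((r -> p) /\ (s \/ s))
  20. ((s -> t) /\ (s /\ t))
  21. ~((s -> t) /\ (s /\ t))
  22. (~(u -> s) /\ (u \/ u))
  23. ((~r \/ (p -> r)) \/ ((t /\ t) \/ s))
  24. ((p /\ ~r) \/ ((r -> p) /\ (s \/ s)))
  25. (~((s -> t) /\ (s /\ t)) -> ((p /\ ~r) \/ ((r -> p) /\ (s \/ s))))
  26. (((~r \/ (p -> r)) \/ ((t /\ t) \/ s)) -> (~(u -> s) /\ (u \/ u)))
  27. ((((~r \/ (p -> r)) \/ ((t /\ t) \/ s)) -> (~(u -> s) /\ (u \/ u))) /\ (~((s -> t) /\ (s /\ t)) -> ((p /\ ~r) \/ ((r -> p) /\ (s \/ s)))))
Total distinct subformulas = 27

27


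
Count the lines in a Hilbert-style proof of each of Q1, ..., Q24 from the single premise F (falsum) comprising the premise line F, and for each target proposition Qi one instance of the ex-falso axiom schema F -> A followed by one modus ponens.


Ex falso, line by line:
- 1 premise line (F)
- 24 targets, each needing 1 axiom instance (F -> Qi) + 1 MP = 2 lines: 2 * 24 = 48
Total = 1 + 48 = 49 lines.

49


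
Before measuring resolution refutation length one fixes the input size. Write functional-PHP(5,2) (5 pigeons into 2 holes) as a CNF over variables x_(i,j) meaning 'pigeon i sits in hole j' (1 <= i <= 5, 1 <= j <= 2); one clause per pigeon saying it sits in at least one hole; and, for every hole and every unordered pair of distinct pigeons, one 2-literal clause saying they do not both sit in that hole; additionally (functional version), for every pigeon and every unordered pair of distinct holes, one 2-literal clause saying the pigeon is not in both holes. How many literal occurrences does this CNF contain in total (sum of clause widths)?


functional-PHP(5,2): 5 pigeons, 2 holes, 5*2 = 10 variables.
- pigeon clauses: one per pigeon -> 5 clauses of width 2 -> 10 literals
- hole clauses: 2 holes * C(5,2) = 2 * 10 -> 20 clauses of width 2 -> 40 literals
- functional clauses: 5 pigeons * C(2,2) = 5 * 1 -> 5 clauses of width 2 -> 10 literals
Total literal occurrences = 10 + 40 + 10 = 60

60


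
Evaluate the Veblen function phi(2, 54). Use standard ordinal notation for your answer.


phi(2, 54):
phi(2, beta) = zeta_beta (the beta-th zeta number, fixed point of epsilon).
phi(2, 54) = zeta_54

zeta_54


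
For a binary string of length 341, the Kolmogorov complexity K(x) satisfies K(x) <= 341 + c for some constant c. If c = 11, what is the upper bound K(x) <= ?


K(x) <= |x| + c = 341 + 11 = 352

352


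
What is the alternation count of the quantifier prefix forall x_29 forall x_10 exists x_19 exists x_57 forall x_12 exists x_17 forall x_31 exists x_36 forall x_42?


Walk the prefix and count type changes:
  position 1: forall -> forall
  position 2: forall -> exists <-- alternation
  position 3: exists -> exists
  position 4: exists -> forall <-- alternation
  position 5: forall -> exists <-- alternation
  position 6: exists -> forall <-- alternation
  position 7: forall -> exists <-- alternation
  position 8: exists -> forall <-- alternation
Total alternations = 6

6


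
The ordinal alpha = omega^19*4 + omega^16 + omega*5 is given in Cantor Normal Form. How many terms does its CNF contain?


CNF: omega^19*4 + omega^16 + omega*5
Count the summands separated by '+':
  term 1: omega^19*4
  term 2: omega^16
  term 3: omega*5
Total terms = 3

3


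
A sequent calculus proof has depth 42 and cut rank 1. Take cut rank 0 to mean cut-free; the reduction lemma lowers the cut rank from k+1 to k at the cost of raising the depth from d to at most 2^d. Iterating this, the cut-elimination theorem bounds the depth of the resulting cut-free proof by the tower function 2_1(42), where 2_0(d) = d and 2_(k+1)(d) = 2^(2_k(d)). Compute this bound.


Each rank reduction sends depth d to at most 2^d; cut rank r needs r reductions.
2_0(42) = 42
2_1(42) = 2^42 = 4398046511104
Cut-free depth bound = 4398046511104

4398046511104
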